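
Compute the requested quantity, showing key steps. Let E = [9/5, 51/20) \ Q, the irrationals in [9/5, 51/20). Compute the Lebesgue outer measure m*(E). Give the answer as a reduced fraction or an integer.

The interval I = [9/5, 51/20) has m(I) = 51/20 - 9/5 = 3/4 (endpoints are measure-zero, so open/closed/half-open agree). Write I = (I cap Q) u (I \ Q). The rationals in I are countable, so m*(I cap Q) = 0 (cover each rational by intervals whose total length is arbitrarily small). By countable subadditivity m*(I) <= m*(I cap Q) + m*(I \ Q), hence m*(I \ Q) >= m(I) = 3/4. The reverse inequality m*(I \ Q) <= m*(I) = 3/4 is trivial since (I \ Q) is a subset of I. Therefore m*(I \ Q) = 3/4.

3/4


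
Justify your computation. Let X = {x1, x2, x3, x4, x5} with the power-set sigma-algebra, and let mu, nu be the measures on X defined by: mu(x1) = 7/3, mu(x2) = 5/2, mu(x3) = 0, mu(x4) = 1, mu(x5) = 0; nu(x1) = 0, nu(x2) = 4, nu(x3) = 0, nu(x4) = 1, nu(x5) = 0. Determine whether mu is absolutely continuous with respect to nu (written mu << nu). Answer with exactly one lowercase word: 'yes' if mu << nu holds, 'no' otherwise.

mu << nu means: every nu-null measurable set is also mu-null; equivalently, for every atom x, if nu({x}) = 0 then mu({x}) = 0.
Checking each atom:
  x1: nu = 0, mu = 7/3 > 0 -> violates mu << nu.
  x2: nu = 4 > 0 -> no constraint.
  x3: nu = 0, mu = 0 -> consistent with mu << nu.
  x4: nu = 1 > 0 -> no constraint.
  x5: nu = 0, mu = 0 -> consistent with mu << nu.
The atom(s) x1 violate the condition (nu = 0 but mu > 0). Therefore mu is NOT absolutely continuous w.r.t. nu.

no


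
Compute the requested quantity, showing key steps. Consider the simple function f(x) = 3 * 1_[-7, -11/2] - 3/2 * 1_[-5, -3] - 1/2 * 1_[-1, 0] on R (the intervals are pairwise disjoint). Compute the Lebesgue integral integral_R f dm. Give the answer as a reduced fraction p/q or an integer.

For a simple function f = sum_i c_i * 1_{A_i} with disjoint A_i,
  integral f dm = sum_i c_i * m(A_i).
Lengths of the A_i:
  m(A_1) = -11/2 - (-7) = 3/2.
  m(A_2) = -3 - (-5) = 2.
  m(A_3) = 0 - (-1) = 1.
Contributions c_i * m(A_i):
  (3) * (3/2) = 9/2.
  (-3/2) * (2) = -3.
  (-1/2) * (1) = -1/2.
Total: 9/2 - 3 - 1/2 = 1.

1


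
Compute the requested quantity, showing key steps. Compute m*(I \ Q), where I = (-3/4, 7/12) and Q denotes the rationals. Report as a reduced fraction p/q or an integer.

The interval I = (-3/4, 7/12) has m(I) = 7/12 - (-3/4) = 4/3 (endpoints are measure-zero, so open/closed/half-open agree). Write I = (I cap Q) u (I \ Q). The rationals in I are countable, so m*(I cap Q) = 0 (cover each rational by intervals whose total length is arbitrarily small). By countable subadditivity m*(I) <= m*(I cap Q) + m*(I \ Q), hence m*(I \ Q) >= m(I) = 4/3. The reverse inequality m*(I \ Q) <= m*(I) = 4/3 is trivial since (I \ Q) is a subset of I. Therefore m*(I \ Q) = 4/3.

4/3


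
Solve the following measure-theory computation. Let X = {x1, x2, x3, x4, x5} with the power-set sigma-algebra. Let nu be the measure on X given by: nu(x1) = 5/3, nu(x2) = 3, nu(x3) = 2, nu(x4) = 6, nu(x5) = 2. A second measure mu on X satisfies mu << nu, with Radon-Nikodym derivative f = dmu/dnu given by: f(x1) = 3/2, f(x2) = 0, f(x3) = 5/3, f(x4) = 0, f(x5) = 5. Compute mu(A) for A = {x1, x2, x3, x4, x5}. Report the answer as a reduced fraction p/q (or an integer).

By the defining property of the Radon-Nikodym derivative, for every measurable set A,
  mu(A) = integral_A f dnu.
Since nu is a discrete measure concentrated on the atoms of X, the integral over A reduces to the sum
  mu(A) = sum_{x in A} f(x) * nu({x}).
Computing each term:
  x1: f(x1) * nu(x1) = 3/2 * 5/3 = 5/2.
  x2: f(x2) * nu(x2) = 0 * 3 = 0.
  x3: f(x3) * nu(x3) = 5/3 * 2 = 10/3.
  x4: f(x4) * nu(x4) = 0 * 6 = 0.
  x5: f(x5) * nu(x5) = 5 * 2 = 10.
Summing: mu(A) = 5/2 + 0 + 10/3 + 0 + 10 = 95/6.

95/6


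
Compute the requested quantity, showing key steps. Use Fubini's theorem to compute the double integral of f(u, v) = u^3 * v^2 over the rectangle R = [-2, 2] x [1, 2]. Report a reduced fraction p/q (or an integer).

f(u, v) is a tensor product of a function of u and a function of v, and both factors are bounded continuous (hence Lebesgue integrable) on the rectangle, so Fubini's theorem applies:
  integral_R f d(m x m) = (integral_a1^b1 u^3 du) * (integral_a2^b2 v^2 dv).
Inner integral in u: integral_{-2}^{2} u^3 du = (2^4 - (-2)^4)/4
  = 0.
Inner integral in v: integral_{1}^{2} v^2 dv = (2^3 - 1^3)/3
  = 7/3.
Product: (0) * (7/3) = 0.

0


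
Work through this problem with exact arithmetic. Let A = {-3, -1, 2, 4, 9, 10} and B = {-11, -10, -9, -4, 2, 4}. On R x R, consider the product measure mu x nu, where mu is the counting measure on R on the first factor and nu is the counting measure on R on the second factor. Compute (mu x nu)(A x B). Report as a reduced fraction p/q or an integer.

For a measurable rectangle A x B, the product measure satisfies
  (mu x nu)(A x B) = mu(A) * nu(B).
  mu(A) = 6.
  nu(B) = 6.
  (mu x nu)(A x B) = 6 * 6 = 36.

36


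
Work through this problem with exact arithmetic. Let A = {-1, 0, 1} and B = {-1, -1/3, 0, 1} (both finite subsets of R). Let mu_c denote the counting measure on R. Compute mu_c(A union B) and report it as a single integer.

Counting measure on a finite set equals cardinality. By inclusion-exclusion, |A union B| = |A| + |B| - |A cap B|.
|A| = 3, |B| = 4, |A cap B| = 3.
So mu_c(A union B) = 3 + 4 - 3 = 4.

4


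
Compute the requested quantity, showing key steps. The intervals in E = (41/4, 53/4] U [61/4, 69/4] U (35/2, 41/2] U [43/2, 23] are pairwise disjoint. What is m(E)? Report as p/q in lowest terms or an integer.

For pairwise disjoint intervals, m(union_i I_i) = sum_i m(I_i),
and m is invariant under swapping open/closed endpoints (single points have measure 0).
So m(E) = sum_i (b_i - a_i).
  I_1 has length 53/4 - 41/4 = 3.
  I_2 has length 69/4 - 61/4 = 2.
  I_3 has length 41/2 - 35/2 = 3.
  I_4 has length 23 - 43/2 = 3/2.
Summing:
  m(E) = 3 + 2 + 3 + 3/2 = 19/2.

19/2


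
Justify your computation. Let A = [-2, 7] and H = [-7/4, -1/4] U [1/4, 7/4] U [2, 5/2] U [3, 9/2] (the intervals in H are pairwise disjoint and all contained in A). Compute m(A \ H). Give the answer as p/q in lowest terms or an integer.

The ambient interval has length m(A) = 7 - (-2) = 9.
Since the holes are disjoint and sit inside A, by finite additivity
  m(H) = sum_i (b_i - a_i), and m(A \ H) = m(A) - m(H).
Computing the hole measures:
  m(H_1) = -1/4 - (-7/4) = 3/2.
  m(H_2) = 7/4 - 1/4 = 3/2.
  m(H_3) = 5/2 - 2 = 1/2.
  m(H_4) = 9/2 - 3 = 3/2.
Summed: m(H) = 3/2 + 3/2 + 1/2 + 3/2 = 5.
So m(A \ H) = 9 - 5 = 4.

4


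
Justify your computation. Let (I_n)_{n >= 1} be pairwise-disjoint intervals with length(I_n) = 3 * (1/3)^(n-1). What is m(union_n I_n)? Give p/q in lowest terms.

By countable additivity of the Lebesgue measure on pairwise disjoint measurable sets,
  m(union_{n >= 1} I_n) = sum_{n >= 1} m(I_n) = sum_{n >= 1} a * r^(n-1),
  with a = 3 and r = 1/3.
Since 0 < r = 1/3 < 1, the geometric series converges:
  sum_{n >= 1} a * r^(n-1) = a / (1 - r).
  = 3 / (1 - 1/3)
  = 3 / (2/3)
  = 9/2.

9/2


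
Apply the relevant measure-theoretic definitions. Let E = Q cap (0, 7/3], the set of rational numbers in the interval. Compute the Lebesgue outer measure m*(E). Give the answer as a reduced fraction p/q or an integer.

The set Q cap (0, 7/3] is countable (a subset of the countable set Q). Lebesgue outer measure of any countable set is 0: each singleton {q} has m*({q}) = 0, and by countable subadditivity m*(union_k {q_k}) <= sum_k m*({q_k}) = sum_k 0 = 0. The reverse inequality m*(E) >= 0 is automatic. So m*(Q cap (0, 7/3]) = 0.

0


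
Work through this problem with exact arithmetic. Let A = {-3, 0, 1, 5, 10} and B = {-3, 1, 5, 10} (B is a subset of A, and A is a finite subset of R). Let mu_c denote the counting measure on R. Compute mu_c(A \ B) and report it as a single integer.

Counting measure assigns mu_c(E) = |E| (number of elements) when E is finite. For B subset A, A \ B is the set of elements of A not in B, so |A \ B| = |A| - |B|.
|A| = 5, |B| = 4, so mu_c(A \ B) = 5 - 4 = 1.

1


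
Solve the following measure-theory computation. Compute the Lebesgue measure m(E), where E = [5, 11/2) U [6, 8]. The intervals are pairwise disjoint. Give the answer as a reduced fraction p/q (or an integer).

For pairwise disjoint intervals, m(union_i I_i) = sum_i m(I_i),
and m is invariant under swapping open/closed endpoints (single points have measure 0).
So m(E) = sum_i (b_i - a_i).
  I_1 has length 11/2 - 5 = 1/2.
  I_2 has length 8 - 6 = 2.
Summing:
  m(E) = 1/2 + 2 = 5/2.

5/2


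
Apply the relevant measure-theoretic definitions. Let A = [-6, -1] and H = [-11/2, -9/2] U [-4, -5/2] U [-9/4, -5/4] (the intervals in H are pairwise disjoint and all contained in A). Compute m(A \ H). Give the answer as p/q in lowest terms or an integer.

The ambient interval has length m(A) = -1 - (-6) = 5.
Since the holes are disjoint and sit inside A, by finite additivity
  m(H) = sum_i (b_i - a_i), and m(A \ H) = m(A) - m(H).
Computing the hole measures:
  m(H_1) = -9/2 - (-11/2) = 1.
  m(H_2) = -5/2 - (-4) = 3/2.
  m(H_3) = -5/4 - (-9/4) = 1.
Summed: m(H) = 1 + 3/2 + 1 = 7/2.
So m(A \ H) = 5 - 7/2 = 3/2.

3/2


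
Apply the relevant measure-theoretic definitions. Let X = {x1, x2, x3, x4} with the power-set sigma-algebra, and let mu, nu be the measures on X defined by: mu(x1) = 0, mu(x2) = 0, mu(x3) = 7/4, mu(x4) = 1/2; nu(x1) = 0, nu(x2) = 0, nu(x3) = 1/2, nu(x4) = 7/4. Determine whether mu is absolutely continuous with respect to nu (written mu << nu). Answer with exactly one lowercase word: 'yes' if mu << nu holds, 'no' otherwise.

mu << nu means: every nu-null measurable set is also mu-null; equivalently, for every atom x, if nu({x}) = 0 then mu({x}) = 0.
Checking each atom:
  x1: nu = 0, mu = 0 -> consistent with mu << nu.
  x2: nu = 0, mu = 0 -> consistent with mu << nu.
  x3: nu = 1/2 > 0 -> no constraint.
  x4: nu = 7/4 > 0 -> no constraint.
No atom violates the condition. Therefore mu << nu.

yes


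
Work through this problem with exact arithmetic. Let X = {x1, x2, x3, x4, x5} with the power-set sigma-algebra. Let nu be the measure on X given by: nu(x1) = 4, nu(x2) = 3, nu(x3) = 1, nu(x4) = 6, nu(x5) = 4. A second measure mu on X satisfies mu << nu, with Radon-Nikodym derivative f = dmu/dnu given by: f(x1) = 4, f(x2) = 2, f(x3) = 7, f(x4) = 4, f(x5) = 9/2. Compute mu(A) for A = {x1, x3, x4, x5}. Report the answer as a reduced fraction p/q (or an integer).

By the defining property of the Radon-Nikodym derivative, for every measurable set A,
  mu(A) = integral_A f dnu.
Since nu is a discrete measure concentrated on the atoms of X, the integral over A reduces to the sum
  mu(A) = sum_{x in A} f(x) * nu({x}).
Computing each term:
  x1: f(x1) * nu(x1) = 4 * 4 = 16.
  x3: f(x3) * nu(x3) = 7 * 1 = 7.
  x4: f(x4) * nu(x4) = 4 * 6 = 24.
  x5: f(x5) * nu(x5) = 9/2 * 4 = 18.
Summing: mu(A) = 16 + 7 + 24 + 18 = 65.

65


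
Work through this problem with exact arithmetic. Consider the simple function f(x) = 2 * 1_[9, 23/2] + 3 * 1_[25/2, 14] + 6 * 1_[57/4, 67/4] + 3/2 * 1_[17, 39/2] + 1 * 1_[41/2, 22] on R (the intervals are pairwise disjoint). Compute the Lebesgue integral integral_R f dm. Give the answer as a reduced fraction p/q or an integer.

For a simple function f = sum_i c_i * 1_{A_i} with disjoint A_i,
  integral f dm = sum_i c_i * m(A_i).
Lengths of the A_i:
  m(A_1) = 23/2 - 9 = 5/2.
  m(A_2) = 14 - 25/2 = 3/2.
  m(A_3) = 67/4 - 57/4 = 5/2.
  m(A_4) = 39/2 - 17 = 5/2.
  m(A_5) = 22 - 41/2 = 3/2.
Contributions c_i * m(A_i):
  (2) * (5/2) = 5.
  (3) * (3/2) = 9/2.
  (6) * (5/2) = 15.
  (3/2) * (5/2) = 15/4.
  (1) * (3/2) = 3/2.
Total: 5 + 9/2 + 15 + 15/4 + 3/2 = 119/4.

119/4


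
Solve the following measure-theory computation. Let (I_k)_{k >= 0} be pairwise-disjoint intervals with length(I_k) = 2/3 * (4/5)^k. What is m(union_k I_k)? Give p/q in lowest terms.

By countable additivity of the Lebesgue measure on pairwise disjoint measurable sets,
  m(union_{k >= 0} I_k) = sum_{k >= 0} m(I_k) = sum_{k >= 0} a * r^k,
  with a = 2/3 and r = 4/5.
Since 0 < r = 4/5 < 1, the geometric series converges:
  sum_{k >= 0} a * r^k = a / (1 - r).
  = 2/3 / (1 - 4/5)
  = 2/3 / (1/5)
  = 10/3.

10/3


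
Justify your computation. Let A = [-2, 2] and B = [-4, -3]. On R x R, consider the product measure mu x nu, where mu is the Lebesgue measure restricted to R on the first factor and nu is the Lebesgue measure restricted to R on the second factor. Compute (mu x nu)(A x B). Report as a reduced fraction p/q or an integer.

For a measurable rectangle A x B, the product measure satisfies
  (mu x nu)(A x B) = mu(A) * nu(B).
  mu(A) = 4.
  nu(B) = 1.
  (mu x nu)(A x B) = 4 * 1 = 4.

4


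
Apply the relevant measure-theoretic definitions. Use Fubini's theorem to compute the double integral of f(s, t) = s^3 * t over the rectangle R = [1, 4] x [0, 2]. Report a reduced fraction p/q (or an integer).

f(s, t) is a tensor product of a function of s and a function of t, and both factors are bounded continuous (hence Lebesgue integrable) on the rectangle, so Fubini's theorem applies:
  integral_R f d(m x m) = (integral_a1^b1 s^3 ds) * (integral_a2^b2 t dt).
Inner integral in s: integral_{1}^{4} s^3 ds = (4^4 - 1^4)/4
  = 255/4.
Inner integral in t: integral_{0}^{2} t dt = (2^2 - 0^2)/2
  = 2.
Product: (255/4) * (2) = 255/2.

255/2


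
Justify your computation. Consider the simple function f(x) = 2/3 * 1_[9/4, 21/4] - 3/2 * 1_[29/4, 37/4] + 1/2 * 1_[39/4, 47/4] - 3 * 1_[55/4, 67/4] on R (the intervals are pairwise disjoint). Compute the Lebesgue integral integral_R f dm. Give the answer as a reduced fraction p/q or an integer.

For a simple function f = sum_i c_i * 1_{A_i} with disjoint A_i,
  integral f dm = sum_i c_i * m(A_i).
Lengths of the A_i:
  m(A_1) = 21/4 - 9/4 = 3.
  m(A_2) = 37/4 - 29/4 = 2.
  m(A_3) = 47/4 - 39/4 = 2.
  m(A_4) = 67/4 - 55/4 = 3.
Contributions c_i * m(A_i):
  (2/3) * (3) = 2.
  (-3/2) * (2) = -3.
  (1/2) * (2) = 1.
  (-3) * (3) = -9.
Total: 2 - 3 + 1 - 9 = -9.

-9


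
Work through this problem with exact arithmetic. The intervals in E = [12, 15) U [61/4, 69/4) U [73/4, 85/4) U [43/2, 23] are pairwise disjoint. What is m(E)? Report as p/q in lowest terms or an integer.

For pairwise disjoint intervals, m(union_i I_i) = sum_i m(I_i),
and m is invariant under swapping open/closed endpoints (single points have measure 0).
So m(E) = sum_i (b_i - a_i).
  I_1 has length 15 - 12 = 3.
  I_2 has length 69/4 - 61/4 = 2.
  I_3 has length 85/4 - 73/4 = 3.
  I_4 has length 23 - 43/2 = 3/2.
Summing:
  m(E) = 3 + 2 + 3 + 3/2 = 19/2.

19/2


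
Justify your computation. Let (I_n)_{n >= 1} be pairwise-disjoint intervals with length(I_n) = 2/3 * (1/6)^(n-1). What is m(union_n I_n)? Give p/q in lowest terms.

By countable additivity of the Lebesgue measure on pairwise disjoint measurable sets,
  m(union_{n >= 1} I_n) = sum_{n >= 1} m(I_n) = sum_{n >= 1} a * r^(n-1),
  with a = 2/3 and r = 1/6.
Since 0 < r = 1/6 < 1, the geometric series converges:
  sum_{n >= 1} a * r^(n-1) = a / (1 - r).
  = 2/3 / (1 - 1/6)
  = 2/3 / (5/6)
  = 4/5.

4/5


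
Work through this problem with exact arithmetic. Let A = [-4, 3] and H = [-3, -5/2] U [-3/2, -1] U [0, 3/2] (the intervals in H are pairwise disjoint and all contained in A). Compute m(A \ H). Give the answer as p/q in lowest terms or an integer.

The ambient interval has length m(A) = 3 - (-4) = 7.
Since the holes are disjoint and sit inside A, by finite additivity
  m(H) = sum_i (b_i - a_i), and m(A \ H) = m(A) - m(H).
Computing the hole measures:
  m(H_1) = -5/2 - (-3) = 1/2.
  m(H_2) = -1 - (-3/2) = 1/2.
  m(H_3) = 3/2 - 0 = 3/2.
Summed: m(H) = 1/2 + 1/2 + 3/2 = 5/2.
So m(A \ H) = 7 - 5/2 = 9/2.

9/2


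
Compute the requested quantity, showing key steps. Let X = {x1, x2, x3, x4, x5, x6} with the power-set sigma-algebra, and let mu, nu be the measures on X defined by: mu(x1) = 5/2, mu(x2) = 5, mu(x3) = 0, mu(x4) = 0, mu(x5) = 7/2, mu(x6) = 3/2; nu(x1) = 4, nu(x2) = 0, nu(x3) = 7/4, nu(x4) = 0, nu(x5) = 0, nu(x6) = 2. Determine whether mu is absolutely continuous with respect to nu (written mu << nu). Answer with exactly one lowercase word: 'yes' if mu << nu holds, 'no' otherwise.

mu << nu means: every nu-null measurable set is also mu-null; equivalently, for every atom x, if nu({x}) = 0 then mu({x}) = 0.
Checking each atom:
  x1: nu = 4 > 0 -> no constraint.
  x2: nu = 0, mu = 5 > 0 -> violates mu << nu.
  x3: nu = 7/4 > 0 -> no constraint.
  x4: nu = 0, mu = 0 -> consistent with mu << nu.
  x5: nu = 0, mu = 7/2 > 0 -> violates mu << nu.
  x6: nu = 2 > 0 -> no constraint.
The atom(s) x2, x5 violate the condition (nu = 0 but mu > 0). Therefore mu is NOT absolutely continuous w.r.t. nu.

no


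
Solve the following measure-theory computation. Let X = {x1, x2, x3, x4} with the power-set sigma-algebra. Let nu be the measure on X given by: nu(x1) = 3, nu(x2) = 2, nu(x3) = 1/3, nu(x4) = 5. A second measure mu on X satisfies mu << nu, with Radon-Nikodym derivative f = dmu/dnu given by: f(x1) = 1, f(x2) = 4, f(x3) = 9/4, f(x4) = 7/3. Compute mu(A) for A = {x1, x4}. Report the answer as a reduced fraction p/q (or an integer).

By the defining property of the Radon-Nikodym derivative, for every measurable set A,
  mu(A) = integral_A f dnu.
Since nu is a discrete measure concentrated on the atoms of X, the integral over A reduces to the sum
  mu(A) = sum_{x in A} f(x) * nu({x}).
Computing each term:
  x1: f(x1) * nu(x1) = 1 * 3 = 3.
  x4: f(x4) * nu(x4) = 7/3 * 5 = 35/3.
Summing: mu(A) = 3 + 35/3 = 44/3.

44/3


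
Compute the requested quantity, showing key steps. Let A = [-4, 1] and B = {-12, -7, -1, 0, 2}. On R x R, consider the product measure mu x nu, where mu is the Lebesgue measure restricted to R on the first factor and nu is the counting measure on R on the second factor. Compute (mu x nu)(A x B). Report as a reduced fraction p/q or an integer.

For a measurable rectangle A x B, the product measure satisfies
  (mu x nu)(A x B) = mu(A) * nu(B).
  mu(A) = 5.
  nu(B) = 5.
  (mu x nu)(A x B) = 5 * 5 = 25.

25


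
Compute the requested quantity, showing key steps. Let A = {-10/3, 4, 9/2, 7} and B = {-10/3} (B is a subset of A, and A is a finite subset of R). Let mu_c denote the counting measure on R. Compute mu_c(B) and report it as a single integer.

Counting measure assigns mu_c(E) = |E| (number of elements) when E is finite.
B has 1 element(s), so mu_c(B) = 1.

1


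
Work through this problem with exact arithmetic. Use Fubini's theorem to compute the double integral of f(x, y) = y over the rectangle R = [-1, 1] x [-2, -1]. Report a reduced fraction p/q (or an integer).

f(x, y) is a tensor product of a function of x and a function of y, and both factors are bounded continuous (hence Lebesgue integrable) on the rectangle, so Fubini's theorem applies:
  integral_R f d(m x m) = (integral_a1^b1 1 dx) * (integral_a2^b2 y dy).
Inner integral in x: integral_{-1}^{1} 1 dx = (1^1 - (-1)^1)/1
  = 2.
Inner integral in y: integral_{-2}^{-1} y dy = ((-1)^2 - (-2)^2)/2
  = -3/2.
Product: (2) * (-3/2) = -3.

-3


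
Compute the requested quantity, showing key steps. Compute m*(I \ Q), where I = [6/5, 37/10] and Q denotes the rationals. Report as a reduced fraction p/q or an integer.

The interval I = [6/5, 37/10] has m(I) = 37/10 - 6/5 = 5/2 (endpoints are measure-zero, so open/closed/half-open agree). Write I = (I cap Q) u (I \ Q). The rationals in I are countable, so m*(I cap Q) = 0 (cover each rational by intervals whose total length is arbitrarily small). By countable subadditivity m*(I) <= m*(I cap Q) + m*(I \ Q), hence m*(I \ Q) >= m(I) = 5/2. The reverse inequality m*(I \ Q) <= m*(I) = 5/2 is trivial since (I \ Q) is a subset of I. Therefore m*(I \ Q) = 5/2.

5/2


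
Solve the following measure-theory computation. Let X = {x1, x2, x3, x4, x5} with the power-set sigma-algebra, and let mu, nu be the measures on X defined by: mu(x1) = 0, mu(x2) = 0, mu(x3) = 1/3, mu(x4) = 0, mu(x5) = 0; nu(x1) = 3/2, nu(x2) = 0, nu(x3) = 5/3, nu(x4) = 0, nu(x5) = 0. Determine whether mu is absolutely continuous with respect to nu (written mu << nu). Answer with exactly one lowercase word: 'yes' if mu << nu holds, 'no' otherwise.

mu << nu means: every nu-null measurable set is also mu-null; equivalently, for every atom x, if nu({x}) = 0 then mu({x}) = 0.
Checking each atom:
  x1: nu = 3/2 > 0 -> no constraint.
  x2: nu = 0, mu = 0 -> consistent with mu << nu.
  x3: nu = 5/3 > 0 -> no constraint.
  x4: nu = 0, mu = 0 -> consistent with mu << nu.
  x5: nu = 0, mu = 0 -> consistent with mu << nu.
No atom violates the condition. Therefore mu << nu.

yes


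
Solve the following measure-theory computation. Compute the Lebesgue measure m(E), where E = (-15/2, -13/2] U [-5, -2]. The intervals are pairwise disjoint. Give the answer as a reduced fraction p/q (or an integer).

For pairwise disjoint intervals, m(union_i I_i) = sum_i m(I_i),
and m is invariant under swapping open/closed endpoints (single points have measure 0).
So m(E) = sum_i (b_i - a_i).
  I_1 has length -13/2 - (-15/2) = 1.
  I_2 has length -2 - (-5) = 3.
Summing:
  m(E) = 1 + 3 = 4.

4


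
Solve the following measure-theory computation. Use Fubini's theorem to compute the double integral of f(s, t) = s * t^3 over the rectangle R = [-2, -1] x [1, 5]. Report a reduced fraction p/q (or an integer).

f(s, t) is a tensor product of a function of s and a function of t, and both factors are bounded continuous (hence Lebesgue integrable) on the rectangle, so Fubini's theorem applies:
  integral_R f d(m x m) = (integral_a1^b1 s ds) * (integral_a2^b2 t^3 dt).
Inner integral in s: integral_{-2}^{-1} s ds = ((-1)^2 - (-2)^2)/2
  = -3/2.
Inner integral in t: integral_{1}^{5} t^3 dt = (5^4 - 1^4)/4
  = 156.
Product: (-3/2) * (156) = -234.

-234


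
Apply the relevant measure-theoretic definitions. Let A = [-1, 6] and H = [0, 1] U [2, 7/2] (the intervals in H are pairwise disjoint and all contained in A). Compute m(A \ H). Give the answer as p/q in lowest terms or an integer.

The ambient interval has length m(A) = 6 - (-1) = 7.
Since the holes are disjoint and sit inside A, by finite additivity
  m(H) = sum_i (b_i - a_i), and m(A \ H) = m(A) - m(H).
Computing the hole measures:
  m(H_1) = 1 - 0 = 1.
  m(H_2) = 7/2 - 2 = 3/2.
Summed: m(H) = 1 + 3/2 = 5/2.
So m(A \ H) = 7 - 5/2 = 9/2.

9/2


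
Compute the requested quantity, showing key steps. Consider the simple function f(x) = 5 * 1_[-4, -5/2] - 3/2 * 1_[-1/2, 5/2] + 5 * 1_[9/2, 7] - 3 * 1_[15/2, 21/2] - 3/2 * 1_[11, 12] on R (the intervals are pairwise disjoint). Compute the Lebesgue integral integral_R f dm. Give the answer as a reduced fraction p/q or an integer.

For a simple function f = sum_i c_i * 1_{A_i} with disjoint A_i,
  integral f dm = sum_i c_i * m(A_i).
Lengths of the A_i:
  m(A_1) = -5/2 - (-4) = 3/2.
  m(A_2) = 5/2 - (-1/2) = 3.
  m(A_3) = 7 - 9/2 = 5/2.
  m(A_4) = 21/2 - 15/2 = 3.
  m(A_5) = 12 - 11 = 1.
Contributions c_i * m(A_i):
  (5) * (3/2) = 15/2.
  (-3/2) * (3) = -9/2.
  (5) * (5/2) = 25/2.
  (-3) * (3) = -9.
  (-3/2) * (1) = -3/2.
Total: 15/2 - 9/2 + 25/2 - 9 - 3/2 = 5.

5


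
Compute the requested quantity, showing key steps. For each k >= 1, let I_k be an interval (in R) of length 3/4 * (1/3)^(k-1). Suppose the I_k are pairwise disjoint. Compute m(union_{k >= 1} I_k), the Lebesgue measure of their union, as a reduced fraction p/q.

By countable additivity of the Lebesgue measure on pairwise disjoint measurable sets,
  m(union_{k >= 1} I_k) = sum_{k >= 1} m(I_k) = sum_{k >= 1} a * r^(k-1),
  with a = 3/4 and r = 1/3.
Since 0 < r = 1/3 < 1, the geometric series converges:
  sum_{k >= 1} a * r^(k-1) = a / (1 - r).
  = 3/4 / (1 - 1/3)
  = 3/4 / (2/3)
  = 9/8.

9/8


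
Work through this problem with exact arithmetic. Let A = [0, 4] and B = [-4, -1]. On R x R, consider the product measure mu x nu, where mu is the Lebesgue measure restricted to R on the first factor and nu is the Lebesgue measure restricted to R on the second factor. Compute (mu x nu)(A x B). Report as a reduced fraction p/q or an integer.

For a measurable rectangle A x B, the product measure satisfies
  (mu x nu)(A x B) = mu(A) * nu(B).
  mu(A) = 4.
  nu(B) = 3.
  (mu x nu)(A x B) = 4 * 3 = 12.

12


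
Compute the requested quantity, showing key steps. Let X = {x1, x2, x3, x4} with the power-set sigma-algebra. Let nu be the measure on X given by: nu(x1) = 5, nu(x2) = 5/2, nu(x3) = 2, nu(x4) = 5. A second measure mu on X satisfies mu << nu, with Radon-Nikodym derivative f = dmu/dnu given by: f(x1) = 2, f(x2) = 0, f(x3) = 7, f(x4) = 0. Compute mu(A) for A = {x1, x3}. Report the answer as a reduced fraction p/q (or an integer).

By the defining property of the Radon-Nikodym derivative, for every measurable set A,
  mu(A) = integral_A f dnu.
Since nu is a discrete measure concentrated on the atoms of X, the integral over A reduces to the sum
  mu(A) = sum_{x in A} f(x) * nu({x}).
Computing each term:
  x1: f(x1) * nu(x1) = 2 * 5 = 10.
  x3: f(x3) * nu(x3) = 7 * 2 = 14.
Summing: mu(A) = 10 + 14 = 24.

24


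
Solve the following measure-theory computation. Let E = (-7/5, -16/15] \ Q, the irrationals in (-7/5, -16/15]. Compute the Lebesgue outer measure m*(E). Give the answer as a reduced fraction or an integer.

The interval I = (-7/5, -16/15] has m(I) = -16/15 - (-7/5) = 1/3 (endpoints are measure-zero, so open/closed/half-open agree). Write I = (I cap Q) u (I \ Q). The rationals in I are countable, so m*(I cap Q) = 0 (cover each rational by intervals whose total length is arbitrarily small). By countable subadditivity m*(I) <= m*(I cap Q) + m*(I \ Q), hence m*(I \ Q) >= m(I) = 1/3. The reverse inequality m*(I \ Q) <= m*(I) = 1/3 is trivial since (I \ Q) is a subset of I. Therefore m*(I \ Q) = 1/3.

1/3


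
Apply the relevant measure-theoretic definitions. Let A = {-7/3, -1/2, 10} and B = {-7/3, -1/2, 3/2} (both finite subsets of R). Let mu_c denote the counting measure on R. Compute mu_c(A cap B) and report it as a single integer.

Counting measure on a finite set equals cardinality. mu_c(A cap B) = |A cap B| (elements appearing in both).
Enumerating the elements of A that also lie in B gives 2 element(s).
So mu_c(A cap B) = 2.

2


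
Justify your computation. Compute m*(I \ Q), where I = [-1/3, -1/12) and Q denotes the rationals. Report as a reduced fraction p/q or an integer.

The interval I = [-1/3, -1/12) has m(I) = -1/12 - (-1/3) = 1/4 (endpoints are measure-zero, so open/closed/half-open agree). Write I = (I cap Q) u (I \ Q). The rationals in I are countable, so m*(I cap Q) = 0 (cover each rational by intervals whose total length is arbitrarily small). By countable subadditivity m*(I) <= m*(I cap Q) + m*(I \ Q), hence m*(I \ Q) >= m(I) = 1/4. The reverse inequality m*(I \ Q) <= m*(I) = 1/4 is trivial since (I \ Q) is a subset of I. Therefore m*(I \ Q) = 1/4.

1/4


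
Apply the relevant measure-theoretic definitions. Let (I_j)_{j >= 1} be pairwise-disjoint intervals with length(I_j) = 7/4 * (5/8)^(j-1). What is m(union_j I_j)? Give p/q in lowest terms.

By countable additivity of the Lebesgue measure on pairwise disjoint measurable sets,
  m(union_{j >= 1} I_j) = sum_{j >= 1} m(I_j) = sum_{j >= 1} a * r^(j-1),
  with a = 7/4 and r = 5/8.
Since 0 < r = 5/8 < 1, the geometric series converges:
  sum_{j >= 1} a * r^(j-1) = a / (1 - r).
  = 7/4 / (1 - 5/8)
  = 7/4 / (3/8)
  = 14/3.

14/3


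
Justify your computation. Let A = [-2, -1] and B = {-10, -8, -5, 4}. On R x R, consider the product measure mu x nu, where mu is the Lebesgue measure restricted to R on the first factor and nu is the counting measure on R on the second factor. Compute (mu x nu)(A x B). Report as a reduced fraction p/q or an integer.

For a measurable rectangle A x B, the product measure satisfies
  (mu x nu)(A x B) = mu(A) * nu(B).
  mu(A) = 1.
  nu(B) = 4.
  (mu x nu)(A x B) = 1 * 4 = 4.

4


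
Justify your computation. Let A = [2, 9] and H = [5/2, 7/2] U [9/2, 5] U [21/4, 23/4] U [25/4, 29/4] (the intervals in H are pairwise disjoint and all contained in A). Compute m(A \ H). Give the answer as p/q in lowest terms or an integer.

The ambient interval has length m(A) = 9 - 2 = 7.
Since the holes are disjoint and sit inside A, by finite additivity
  m(H) = sum_i (b_i - a_i), and m(A \ H) = m(A) - m(H).
Computing the hole measures:
  m(H_1) = 7/2 - 5/2 = 1.
  m(H_2) = 5 - 9/2 = 1/2.
  m(H_3) = 23/4 - 21/4 = 1/2.
  m(H_4) = 29/4 - 25/4 = 1.
Summed: m(H) = 1 + 1/2 + 1/2 + 1 = 3.
So m(A \ H) = 7 - 3 = 4.

4


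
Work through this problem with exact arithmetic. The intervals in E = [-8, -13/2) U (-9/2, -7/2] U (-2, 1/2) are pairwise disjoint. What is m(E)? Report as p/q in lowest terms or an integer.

For pairwise disjoint intervals, m(union_i I_i) = sum_i m(I_i),
and m is invariant under swapping open/closed endpoints (single points have measure 0).
So m(E) = sum_i (b_i - a_i).
  I_1 has length -13/2 - (-8) = 3/2.
  I_2 has length -7/2 - (-9/2) = 1.
  I_3 has length 1/2 - (-2) = 5/2.
Summing:
  m(E) = 3/2 + 1 + 5/2 = 5.

5


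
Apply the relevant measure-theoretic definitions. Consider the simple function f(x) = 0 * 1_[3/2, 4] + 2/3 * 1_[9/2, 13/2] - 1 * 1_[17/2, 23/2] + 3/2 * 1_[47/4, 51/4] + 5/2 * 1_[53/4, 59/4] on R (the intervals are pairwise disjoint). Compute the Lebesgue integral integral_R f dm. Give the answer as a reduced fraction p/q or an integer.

For a simple function f = sum_i c_i * 1_{A_i} with disjoint A_i,
  integral f dm = sum_i c_i * m(A_i).
Lengths of the A_i:
  m(A_1) = 4 - 3/2 = 5/2.
  m(A_2) = 13/2 - 9/2 = 2.
  m(A_3) = 23/2 - 17/2 = 3.
  m(A_4) = 51/4 - 47/4 = 1.
  m(A_5) = 59/4 - 53/4 = 3/2.
Contributions c_i * m(A_i):
  (0) * (5/2) = 0.
  (2/3) * (2) = 4/3.
  (-1) * (3) = -3.
  (3/2) * (1) = 3/2.
  (5/2) * (3/2) = 15/4.
Total: 0 + 4/3 - 3 + 3/2 + 15/4 = 43/12.

43/12


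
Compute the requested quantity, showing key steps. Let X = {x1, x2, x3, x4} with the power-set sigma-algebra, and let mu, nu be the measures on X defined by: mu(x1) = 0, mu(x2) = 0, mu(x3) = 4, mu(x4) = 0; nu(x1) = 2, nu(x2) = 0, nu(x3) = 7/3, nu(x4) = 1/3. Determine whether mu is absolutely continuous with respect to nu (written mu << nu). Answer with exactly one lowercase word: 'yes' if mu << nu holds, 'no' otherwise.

mu << nu means: every nu-null measurable set is also mu-null; equivalently, for every atom x, if nu({x}) = 0 then mu({x}) = 0.
Checking each atom:
  x1: nu = 2 > 0 -> no constraint.
  x2: nu = 0, mu = 0 -> consistent with mu << nu.
  x3: nu = 7/3 > 0 -> no constraint.
  x4: nu = 1/3 > 0 -> no constraint.
No atom violates the condition. Therefore mu << nu.

yes


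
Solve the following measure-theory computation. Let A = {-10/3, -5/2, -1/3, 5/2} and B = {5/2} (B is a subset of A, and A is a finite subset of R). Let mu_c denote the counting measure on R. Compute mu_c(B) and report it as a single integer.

Counting measure assigns mu_c(E) = |E| (number of elements) when E is finite.
B has 1 element(s), so mu_c(B) = 1.

1


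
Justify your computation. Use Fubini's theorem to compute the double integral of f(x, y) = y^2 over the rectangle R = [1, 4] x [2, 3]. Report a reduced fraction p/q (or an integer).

f(x, y) is a tensor product of a function of x and a function of y, and both factors are bounded continuous (hence Lebesgue integrable) on the rectangle, so Fubini's theorem applies:
  integral_R f d(m x m) = (integral_a1^b1 1 dx) * (integral_a2^b2 y^2 dy).
Inner integral in x: integral_{1}^{4} 1 dx = (4^1 - 1^1)/1
  = 3.
Inner integral in y: integral_{2}^{3} y^2 dy = (3^3 - 2^3)/3
  = 19/3.
Product: (3) * (19/3) = 19.

19


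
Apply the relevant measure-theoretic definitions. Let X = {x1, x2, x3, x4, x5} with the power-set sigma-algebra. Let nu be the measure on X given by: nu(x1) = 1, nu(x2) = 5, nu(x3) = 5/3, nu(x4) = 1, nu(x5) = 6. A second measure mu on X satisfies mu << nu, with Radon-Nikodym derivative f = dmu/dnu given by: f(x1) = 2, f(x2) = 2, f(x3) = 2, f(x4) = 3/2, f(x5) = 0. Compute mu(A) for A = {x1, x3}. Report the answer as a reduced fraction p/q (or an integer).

By the defining property of the Radon-Nikodym derivative, for every measurable set A,
  mu(A) = integral_A f dnu.
Since nu is a discrete measure concentrated on the atoms of X, the integral over A reduces to the sum
  mu(A) = sum_{x in A} f(x) * nu({x}).
Computing each term:
  x1: f(x1) * nu(x1) = 2 * 1 = 2.
  x3: f(x3) * nu(x3) = 2 * 5/3 = 10/3.
Summing: mu(A) = 2 + 10/3 = 16/3.

16/3


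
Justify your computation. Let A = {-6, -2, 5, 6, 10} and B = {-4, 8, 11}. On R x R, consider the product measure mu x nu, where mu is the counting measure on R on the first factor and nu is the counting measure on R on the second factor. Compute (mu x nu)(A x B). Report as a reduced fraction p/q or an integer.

For a measurable rectangle A x B, the product measure satisfies
  (mu x nu)(A x B) = mu(A) * nu(B).
  mu(A) = 5.
  nu(B) = 3.
  (mu x nu)(A x B) = 5 * 3 = 15.

15


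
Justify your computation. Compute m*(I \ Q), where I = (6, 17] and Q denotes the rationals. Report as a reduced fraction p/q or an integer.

The interval I = (6, 17] has m(I) = 17 - 6 = 11 (endpoints are measure-zero, so open/closed/half-open agree). Write I = (I cap Q) u (I \ Q). The rationals in I are countable, so m*(I cap Q) = 0 (cover each rational by intervals whose total length is arbitrarily small). By countable subadditivity m*(I) <= m*(I cap Q) + m*(I \ Q), hence m*(I \ Q) >= m(I) = 11. The reverse inequality m*(I \ Q) <= m*(I) = 11 is trivial since (I \ Q) is a subset of I. Therefore m*(I \ Q) = 11.

11


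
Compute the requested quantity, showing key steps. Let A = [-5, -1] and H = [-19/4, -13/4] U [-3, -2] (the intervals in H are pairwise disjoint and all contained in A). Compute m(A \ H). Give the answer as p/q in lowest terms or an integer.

The ambient interval has length m(A) = -1 - (-5) = 4.
Since the holes are disjoint and sit inside A, by finite additivity
  m(H) = sum_i (b_i - a_i), and m(A \ H) = m(A) - m(H).
Computing the hole measures:
  m(H_1) = -13/4 - (-19/4) = 3/2.
  m(H_2) = -2 - (-3) = 1.
Summed: m(H) = 3/2 + 1 = 5/2.
So m(A \ H) = 4 - 5/2 = 3/2.

3/2


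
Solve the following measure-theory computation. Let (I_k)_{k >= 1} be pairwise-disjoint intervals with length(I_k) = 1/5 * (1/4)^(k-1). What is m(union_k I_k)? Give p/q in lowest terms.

By countable additivity of the Lebesgue measure on pairwise disjoint measurable sets,
  m(union_{k >= 1} I_k) = sum_{k >= 1} m(I_k) = sum_{k >= 1} a * r^(k-1),
  with a = 1/5 and r = 1/4.
Since 0 < r = 1/4 < 1, the geometric series converges:
  sum_{k >= 1} a * r^(k-1) = a / (1 - r).
  = 1/5 / (1 - 1/4)
  = 1/5 / (3/4)
  = 4/15.

4/15


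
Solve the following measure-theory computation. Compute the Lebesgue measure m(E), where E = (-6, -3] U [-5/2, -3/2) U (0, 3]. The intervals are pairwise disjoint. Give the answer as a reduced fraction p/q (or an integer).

For pairwise disjoint intervals, m(union_i I_i) = sum_i m(I_i),
and m is invariant under swapping open/closed endpoints (single points have measure 0).
So m(E) = sum_i (b_i - a_i).
  I_1 has length -3 - (-6) = 3.
  I_2 has length -3/2 - (-5/2) = 1.
  I_3 has length 3 - 0 = 3.
Summing:
  m(E) = 3 + 1 + 3 = 7.

7


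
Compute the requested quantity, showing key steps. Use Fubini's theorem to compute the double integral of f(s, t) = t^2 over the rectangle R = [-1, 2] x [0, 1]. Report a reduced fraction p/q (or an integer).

f(s, t) is a tensor product of a function of s and a function of t, and both factors are bounded continuous (hence Lebesgue integrable) on the rectangle, so Fubini's theorem applies:
  integral_R f d(m x m) = (integral_a1^b1 1 ds) * (integral_a2^b2 t^2 dt).
Inner integral in s: integral_{-1}^{2} 1 ds = (2^1 - (-1)^1)/1
  = 3.
Inner integral in t: integral_{0}^{1} t^2 dt = (1^3 - 0^3)/3
  = 1/3.
Product: (3) * (1/3) = 1.

1


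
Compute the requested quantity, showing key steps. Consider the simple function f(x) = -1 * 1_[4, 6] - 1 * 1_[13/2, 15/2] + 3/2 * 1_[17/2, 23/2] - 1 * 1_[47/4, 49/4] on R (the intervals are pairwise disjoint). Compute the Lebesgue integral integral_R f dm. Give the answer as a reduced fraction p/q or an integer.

For a simple function f = sum_i c_i * 1_{A_i} with disjoint A_i,
  integral f dm = sum_i c_i * m(A_i).
Lengths of the A_i:
  m(A_1) = 6 - 4 = 2.
  m(A_2) = 15/2 - 13/2 = 1.
  m(A_3) = 23/2 - 17/2 = 3.
  m(A_4) = 49/4 - 47/4 = 1/2.
Contributions c_i * m(A_i):
  (-1) * (2) = -2.
  (-1) * (1) = -1.
  (3/2) * (3) = 9/2.
  (-1) * (1/2) = -1/2.
Total: -2 - 1 + 9/2 - 1/2 = 1.

1


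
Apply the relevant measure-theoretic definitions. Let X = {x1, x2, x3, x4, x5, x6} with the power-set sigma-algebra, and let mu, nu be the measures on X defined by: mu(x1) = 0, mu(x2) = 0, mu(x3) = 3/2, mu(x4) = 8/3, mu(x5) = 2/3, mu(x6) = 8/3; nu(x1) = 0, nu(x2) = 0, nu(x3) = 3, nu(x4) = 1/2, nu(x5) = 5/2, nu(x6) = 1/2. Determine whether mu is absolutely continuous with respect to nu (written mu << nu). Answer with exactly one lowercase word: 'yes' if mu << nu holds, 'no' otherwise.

mu << nu means: every nu-null measurable set is also mu-null; equivalently, for every atom x, if nu({x}) = 0 then mu({x}) = 0.
Checking each atom:
  x1: nu = 0, mu = 0 -> consistent with mu << nu.
  x2: nu = 0, mu = 0 -> consistent with mu << nu.
  x3: nu = 3 > 0 -> no constraint.
  x4: nu = 1/2 > 0 -> no constraint.
  x5: nu = 5/2 > 0 -> no constraint.
  x6: nu = 1/2 > 0 -> no constraint.
No atom violates the condition. Therefore mu << nu.

yes


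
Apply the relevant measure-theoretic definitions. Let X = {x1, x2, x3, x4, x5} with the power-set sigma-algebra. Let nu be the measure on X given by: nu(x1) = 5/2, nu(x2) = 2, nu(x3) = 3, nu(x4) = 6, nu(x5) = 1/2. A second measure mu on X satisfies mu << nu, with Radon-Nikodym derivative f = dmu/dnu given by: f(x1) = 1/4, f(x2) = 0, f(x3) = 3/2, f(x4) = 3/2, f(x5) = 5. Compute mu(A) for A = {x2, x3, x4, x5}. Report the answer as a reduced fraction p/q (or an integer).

By the defining property of the Radon-Nikodym derivative, for every measurable set A,
  mu(A) = integral_A f dnu.
Since nu is a discrete measure concentrated on the atoms of X, the integral over A reduces to the sum
  mu(A) = sum_{x in A} f(x) * nu({x}).
Computing each term:
  x2: f(x2) * nu(x2) = 0 * 2 = 0.
  x3: f(x3) * nu(x3) = 3/2 * 3 = 9/2.
  x4: f(x4) * nu(x4) = 3/2 * 6 = 9.
  x5: f(x5) * nu(x5) = 5 * 1/2 = 5/2.
Summing: mu(A) = 0 + 9/2 + 9 + 5/2 = 16.

16


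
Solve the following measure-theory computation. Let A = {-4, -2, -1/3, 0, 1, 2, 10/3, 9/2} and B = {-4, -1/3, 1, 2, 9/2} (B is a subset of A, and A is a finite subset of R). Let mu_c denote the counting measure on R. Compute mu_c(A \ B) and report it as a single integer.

Counting measure assigns mu_c(E) = |E| (number of elements) when E is finite. For B subset A, A \ B is the set of elements of A not in B, so |A \ B| = |A| - |B|.
|A| = 8, |B| = 5, so mu_c(A \ B) = 8 - 5 = 3.

3


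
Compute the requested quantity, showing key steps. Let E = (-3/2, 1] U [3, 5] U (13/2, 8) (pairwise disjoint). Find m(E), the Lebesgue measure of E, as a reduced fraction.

For pairwise disjoint intervals, m(union_i I_i) = sum_i m(I_i),
and m is invariant under swapping open/closed endpoints (single points have measure 0).
So m(E) = sum_i (b_i - a_i).
  I_1 has length 1 - (-3/2) = 5/2.
  I_2 has length 5 - 3 = 2.
  I_3 has length 8 - 13/2 = 3/2.
Summing:
  m(E) = 5/2 + 2 + 3/2 = 6.

6


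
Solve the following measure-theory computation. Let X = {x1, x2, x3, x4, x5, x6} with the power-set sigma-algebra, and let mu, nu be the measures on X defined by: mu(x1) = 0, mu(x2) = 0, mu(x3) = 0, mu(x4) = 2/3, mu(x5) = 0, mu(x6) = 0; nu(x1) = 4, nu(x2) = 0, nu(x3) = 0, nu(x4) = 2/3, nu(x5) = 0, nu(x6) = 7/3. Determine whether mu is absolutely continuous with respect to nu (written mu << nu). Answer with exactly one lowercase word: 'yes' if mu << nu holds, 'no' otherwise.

mu << nu means: every nu-null measurable set is also mu-null; equivalently, for every atom x, if nu({x}) = 0 then mu({x}) = 0.
Checking each atom:
  x1: nu = 4 > 0 -> no constraint.
  x2: nu = 0, mu = 0 -> consistent with mu << nu.
  x3: nu = 0, mu = 0 -> consistent with mu << nu.
  x4: nu = 2/3 > 0 -> no constraint.
  x5: nu = 0, mu = 0 -> consistent with mu << nu.
  x6: nu = 7/3 > 0 -> no constraint.
No atom violates the condition. Therefore mu << nu.

yes
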